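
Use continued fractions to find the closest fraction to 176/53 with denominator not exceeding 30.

Expand x = 176/53 as a continued fraction with the Euclidean algorithm:
  176 = 3*53 + 17, so a_0 = 3.
  53 = 3*17 + 2, so a_1 = 3.
  17 = 8*2 + 1, so a_2 = 8.
  2 = 2*1 + 0, so a_3 = 2.
so x = [3; 3, 8, 2].
Convergents (p_i = a_i*p_{i-1} + p_{i-2}, q_i = a_i*q_{i-1} + q_{i-2} with p_{-2}=0, p_{-1}=1, q_{-2}=1, q_{-1}=0), until the denominator exceeds 30:
  i=0: a_0=3, p_0 = 3*1 + 0 = 3, q_0 = 3*0 + 1 = 1.
  i=1: a_1=3, p_1 = 3*3 + 1 = 10, q_1 = 3*1 + 0 = 3.
  i=2: a_2=8, p_2 = 8*10 + 3 = 83, q_2 = 8*3 + 1 = 25.
  i=3: a_3=2, p_3 = 2*83 + 10 = 176, q_3 = 2*25 + 3 = 53.
q_3 = 53 > 30, so the last convergent with denominator <= 30 is p_2/q_2 = 83/25.
The closest fraction with denominator <= 30 is either p_2/q_2 or the intermediate fraction (k*p_2 + p_1)/(k*q_2 + q_1) with the largest k >= 1 whose denominator stays <= 30; these approach x as k grows, and every other convergent or intermediate fraction in range is farther away.
Largest k: floor((30 - q_1)/q_2) = floor((30 - 3)/25) = 1.
That gives (1*83 + 10)/(1*25 + 3) = 93/28.
Compare the errors: |x - 83/25| = |176*25 - 83*53|/(53*25) = 1/1325, and |x - 93/28| = |176*28 - 93*53|/(53*28) = 1/1484.
Cross-multiplying, 1*1325 = 1325 < 1484 = 1*1484, so 1/1484 is smaller: the intermediate fraction 93/28 is closer to x than 83/25.

93/28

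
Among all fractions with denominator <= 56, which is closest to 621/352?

Expand x = 621/352 as a continued fraction with the Euclidean algorithm:
  621 = 1*352 + 269, so a_0 = 1.
  352 = 1*269 + 83, so a_1 = 1.
  269 = 3*83 + 20, so a_2 = 3.
  83 = 4*20 + 3, so a_3 = 4.
  20 = 6*3 + 2, so a_4 = 6.
  3 = 1*2 + 1, so a_5 = 1.
  2 = 2*1 + 0, so a_6 = 2.
so x = [1; 1, 3, 4, 6, 1, 2].
Convergents (p_i = a_i*p_{i-1} + p_{i-2}, q_i = a_i*q_{i-1} + q_{i-2} with p_{-2}=0, p_{-1}=1, q_{-2}=1, q_{-1}=0), until the denominator exceeds 56:
  i=0: a_0=1, p_0 = 1*1 + 0 = 1, q_0 = 1*0 + 1 = 1.
  i=1: a_1=1, p_1 = 1*1 + 1 = 2, q_1 = 1*1 + 0 = 1.
  i=2: a_2=3, p_2 = 3*2 + 1 = 7, q_2 = 3*1 + 1 = 4.
  i=3: a_3=4, p_3 = 4*7 + 2 = 30, q_3 = 4*4 + 1 = 17.
  i=4: a_4=6, p_4 = 6*30 + 7 = 187, q_4 = 6*17 + 4 = 106.
q_4 = 106 > 56, so the last convergent with denominator <= 56 is p_3/q_3 = 30/17.
The closest fraction with denominator <= 56 is either p_3/q_3 or the intermediate fraction (k*p_3 + p_2)/(k*q_3 + q_2) with the largest k >= 1 whose denominator stays <= 56; these approach x as k grows, and every other convergent or intermediate fraction in range is farther away.
Largest k: floor((56 - q_2)/q_3) = floor((56 - 4)/17) = 3.
That gives (3*30 + 7)/(3*17 + 4) = 97/55.
Compare the errors: |x - 30/17| = |621*17 - 30*352|/(352*17) = 3/5984, and |x - 97/55| = |621*55 - 97*352|/(352*55) = 11/19360.
Cross-multiplying, 3*19360 = 58080 < 65824 = 11*5984, so 3/5984 is smaller: the convergent 30/17 is closer to x than 97/55.

30/17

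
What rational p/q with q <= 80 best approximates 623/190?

141/43

Expand x = 623/190 as a continued fraction with the Euclidean algorithm:
  623 = 3*190 + 53, so a_0 = 3.
  190 = 3*53 + 31, so a_1 = 3.
  53 = 1*31 + 22, so a_2 = 1.
  31 = 1*22 + 9, so a_3 = 1.
  22 = 2*9 + 4, so a_4 = 2.
  9 = 2*4 + 1, so a_5 = 2.
  4 = 4*1 + 0, so a_6 = 4.
so x = [3; 3, 1, 1, 2, 2, 4].
Convergents (p_i = a_i*p_{i-1} + p_{i-2}, q_i = a_i*q_{i-1} + q_{i-2} with p_{-2}=0, p_{-1}=1, q_{-2}=1, q_{-1}=0), until the denominator exceeds 80:
  i=0: a_0=3, p_0 = 3*1 + 0 = 3, q_0 = 3*0 + 1 = 1.
  i=1: a_1=3, p_1 = 3*3 + 1 = 10, q_1 = 3*1 + 0 = 3.
  i=2: a_2=1, p_2 = 1*10 + 3 = 13, q_2 = 1*3 + 1 = 4.
  i=3: a_3=1, p_3 = 1*13 + 10 = 23, q_3 = 1*4 + 3 = 7.
  i=4: a_4=2, p_4 = 2*23 + 13 = 59, q_4 = 2*7 + 4 = 18.
  i=5: a_5=2, p_5 = 2*59 + 23 = 141, q_5 = 2*18 + 7 = 43.
  i=6: a_6=4, p_6 = 4*141 + 59 = 623, q_6 = 4*43 + 18 = 190.
q_6 = 190 > 80, so the last convergent with denominator <= 80 is p_5/q_5 = 141/43.
The closest fraction with denominator <= 80 is either p_5/q_5 or the intermediate fraction (k*p_5 + p_4)/(k*q_5 + q_4) with the largest k >= 1 whose denominator stays <= 80; these approach x as k grows, and every other convergent or intermediate fraction in range is farther away.
Largest k: floor((80 - q_4)/q_5) = floor((80 - 18)/43) = 1.
That gives (1*141 + 59)/(1*43 + 18) = 200/61.
Compare the errors: |x - 141/43| = |623*43 - 141*190|/(190*43) = 1/8170, and |x - 200/61| = |623*61 - 200*190|/(190*61) = 3/11590.
Cross-multiplying, 1*11590 = 11590 < 24510 = 3*8170, so 1/8170 is smaller: the convergent 141/43 is closer to x than 200/61.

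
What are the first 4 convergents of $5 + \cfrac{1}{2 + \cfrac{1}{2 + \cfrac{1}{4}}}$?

Using the convergent recurrence p_i = a_i*p_{i-1} + p_{i-2}, q_i = a_i*q_{i-1} + q_{i-2} with p_{-2}=0, p_{-1}=1, q_{-2}=1, q_{-1}=0:
  i=0: a_0=5, p_0 = 5*1 + 0 = 5, q_0 = 5*0 + 1 = 1.
  i=1: a_1=2, p_1 = 2*5 + 1 = 11, q_1 = 2*1 + 0 = 2.
  i=2: a_2=2, p_2 = 2*11 + 5 = 27, q_2 = 2*2 + 1 = 5.
  i=3: a_3=4, p_3 = 4*27 + 11 = 119, q_3 = 4*5 + 2 = 22.

5/1, 11/2, 27/5, 119/22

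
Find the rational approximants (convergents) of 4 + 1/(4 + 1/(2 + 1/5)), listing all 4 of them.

Using the convergent recurrence p_i = a_i*p_{i-1} + p_{i-2}, q_i = a_i*q_{i-1} + q_{i-2} with p_{-2}=0, p_{-1}=1, q_{-2}=1, q_{-1}=0:
  i=0: a_0=4, p_0 = 4*1 + 0 = 4, q_0 = 4*0 + 1 = 1.
  i=1: a_1=4, p_1 = 4*4 + 1 = 17, q_1 = 4*1 + 0 = 4.
  i=2: a_2=2, p_2 = 2*17 + 4 = 38, q_2 = 2*4 + 1 = 9.
  i=3: a_3=5, p_3 = 5*38 + 17 = 207, q_3 = 5*9 + 4 = 49.

4/1, 17/4, 38/9, 207/49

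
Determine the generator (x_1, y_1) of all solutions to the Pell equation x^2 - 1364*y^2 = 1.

(x, y) = (10626551, 287730)

First expand sqrt(1364) as a continued fraction. With x_i = (sqrt(1364) + m_i)/d_i and (m_0, d_0) = (0, 1): a_0 = floor(sqrt(1364)) = 36, since 36^2 = 1296 <= 1364 < 1369 = 37^2.
Iterate m_{i+1} = d_i*a_i - m_i, d_{i+1} = (1364 - m_{i+1}^2)/d_i, a_{i+1} = floor((a_0 + m_{i+1})/d_{i+1}):
  m_1 = 1*36 - 0 = 36, d_1 = (1364 - 36^2)/1 = 68/1 = 68, a_1 = floor((36 + 36)/68) = 1.
  m_2 = 68*1 - 36 = 32, d_2 = (1364 - 32^2)/68 = 340/68 = 5, a_2 = floor((36 + 32)/5) = 13.
  m_3 = 5*13 - 32 = 33, d_3 = (1364 - 33^2)/5 = 275/5 = 55, a_3 = floor((36 + 33)/55) = 1.
  m_4 = 55*1 - 33 = 22, d_4 = (1364 - 22^2)/55 = 880/55 = 16, a_4 = floor((36 + 22)/16) = 3.
  m_5 = 16*3 - 22 = 26, d_5 = (1364 - 26^2)/16 = 688/16 = 43, a_5 = floor((36 + 26)/43) = 1.
  m_6 = 43*1 - 26 = 17, d_6 = (1364 - 17^2)/43 = 1075/43 = 25, a_6 = floor((36 + 17)/25) = 2.
  m_7 = 25*2 - 17 = 33, d_7 = (1364 - 33^2)/25 = 275/25 = 11, a_7 = floor((36 + 33)/11) = 6.
  m_8 = 11*6 - 33 = 33, d_8 = (1364 - 33^2)/11 = 275/11 = 25, a_8 = floor((36 + 33)/25) = 2.
  m_9 = 25*2 - 33 = 17, d_9 = (1364 - 17^2)/25 = 1075/25 = 43, a_9 = floor((36 + 17)/43) = 1.
  m_10 = 43*1 - 17 = 26, d_10 = (1364 - 26^2)/43 = 688/43 = 16, a_10 = floor((36 + 26)/16) = 3.
  m_11 = 16*3 - 26 = 22, d_11 = (1364 - 22^2)/16 = 880/16 = 55, a_11 = floor((36 + 22)/55) = 1.
  m_12 = 55*1 - 22 = 33, d_12 = (1364 - 33^2)/55 = 275/55 = 5, a_12 = floor((36 + 33)/5) = 13.
  m_13 = 5*13 - 33 = 32, d_13 = (1364 - 32^2)/5 = 340/5 = 68, a_13 = floor((36 + 32)/68) = 1.
  m_14 = 68*1 - 32 = 36, d_14 = (1364 - 36^2)/68 = 68/68 = 1, a_14 = floor((36 + 36)/1) = 72.
  m_15 = 1*72 - 36 = 36, d_15 = (1364 - 36^2)/1 = 68/1 = 68: (m_15, d_15) = (m_1, d_1) = (36, 68), so from here the quotients repeat a_1, ..., a_14; the period length is 14.
So sqrt(1364) = [36; (1, 13, 1, 3, 1, 2, 6, 2, 1, 3, 1, 13, 1, 72)] with period length k = 14.
k is even, so the fundamental solution of x^2 - 1364y^2 = 1 is (p_{k-1}, q_{k-1}) = (p_13, q_13); compute convergents through index 13.
Convergents (p_i = a_i*p_{i-1} + p_{i-2}, q_i = a_i*q_{i-1} + q_{i-2} with p_{-2}=0, p_{-1}=1, q_{-2}=1, q_{-1}=0):
  i=0: a_0=36, p_0 = 36*1 + 0 = 36, q_0 = 36*0 + 1 = 1.
  i=1: a_1=1, p_1 = 1*36 + 1 = 37, q_1 = 1*1 + 0 = 1.
  i=2: a_2=13, p_2 = 13*37 + 36 = 517, q_2 = 13*1 + 1 = 14.
  i=3: a_3=1, p_3 = 1*517 + 37 = 554, q_3 = 1*14 + 1 = 15.
  i=4: a_4=3, p_4 = 3*554 + 517 = 2179, q_4 = 3*15 + 14 = 59.
  i=5: a_5=1, p_5 = 1*2179 + 554 = 2733, q_5 = 1*59 + 15 = 74.
  i=6: a_6=2, p_6 = 2*2733 + 2179 = 7645, q_6 = 2*74 + 59 = 207.
  i=7: a_7=6, p_7 = 6*7645 + 2733 = 48603, q_7 = 6*207 + 74 = 1316.
  i=8: a_8=2, p_8 = 2*48603 + 7645 = 104851, q_8 = 2*1316 + 207 = 2839.
  i=9: a_9=1, p_9 = 1*104851 + 48603 = 153454, q_9 = 1*2839 + 1316 = 4155.
  i=10: a_10=3, p_10 = 3*153454 + 104851 = 565213, q_10 = 3*4155 + 2839 = 15304.
  i=11: a_11=1, p_11 = 1*565213 + 153454 = 718667, q_11 = 1*15304 + 4155 = 19459.
  i=12: a_12=13, p_12 = 13*718667 + 565213 = 9907884, q_12 = 13*19459 + 15304 = 268271.
  i=13: a_13=1, p_13 = 1*9907884 + 718667 = 10626551, q_13 = 1*268271 + 19459 = 287730.
Check: 10626551^2 - 1364*287730^2 = 112923586155601 - 112923586155600 = 1, so (x, y) = (10626551, 287730) solves the equation, and by the theorem it is the least positive solution.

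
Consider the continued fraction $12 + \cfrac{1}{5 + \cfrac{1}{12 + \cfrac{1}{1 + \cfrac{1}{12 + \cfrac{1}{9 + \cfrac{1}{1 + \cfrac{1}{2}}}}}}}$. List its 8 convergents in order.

Using the convergent recurrence p_i = a_i*p_{i-1} + p_{i-2}, q_i = a_i*q_{i-1} + q_{i-2} with p_{-2}=0, p_{-1}=1, q_{-2}=1, q_{-1}=0:
  i=0: a_0=12, p_0 = 12*1 + 0 = 12, q_0 = 12*0 + 1 = 1.
  i=1: a_1=5, p_1 = 5*12 + 1 = 61, q_1 = 5*1 + 0 = 5.
  i=2: a_2=12, p_2 = 12*61 + 12 = 744, q_2 = 12*5 + 1 = 61.
  i=3: a_3=1, p_3 = 1*744 + 61 = 805, q_3 = 1*61 + 5 = 66.
  i=4: a_4=12, p_4 = 12*805 + 744 = 10404, q_4 = 12*66 + 61 = 853.
  i=5: a_5=9, p_5 = 9*10404 + 805 = 94441, q_5 = 9*853 + 66 = 7743.
  i=6: a_6=1, p_6 = 1*94441 + 10404 = 104845, q_6 = 1*7743 + 853 = 8596.
  i=7: a_7=2, p_7 = 2*104845 + 94441 = 304131, q_7 = 2*8596 + 7743 = 24935.

12/1, 61/5, 744/61, 805/66, 10404/853, 94441/7743, 104845/8596, 304131/24935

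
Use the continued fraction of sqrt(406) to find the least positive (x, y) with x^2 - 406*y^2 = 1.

First expand sqrt(406) as a continued fraction. With x_i = (sqrt(406) + m_i)/d_i and (m_0, d_0) = (0, 1): a_0 = floor(sqrt(406)) = 20, since 20^2 = 400 <= 406 < 441 = 21^2.
Iterate m_{i+1} = d_i*a_i - m_i, d_{i+1} = (406 - m_{i+1}^2)/d_i, a_{i+1} = floor((a_0 + m_{i+1})/d_{i+1}):
  m_1 = 1*20 - 0 = 20, d_1 = (406 - 20^2)/1 = 6/1 = 6, a_1 = floor((20 + 20)/6) = 6.
  m_2 = 6*6 - 20 = 16, d_2 = (406 - 16^2)/6 = 150/6 = 25, a_2 = floor((20 + 16)/25) = 1.
  m_3 = 25*1 - 16 = 9, d_3 = (406 - 9^2)/25 = 325/25 = 13, a_3 = floor((20 + 9)/13) = 2.
  m_4 = 13*2 - 9 = 17, d_4 = (406 - 17^2)/13 = 117/13 = 9, a_4 = floor((20 + 17)/9) = 4.
  m_5 = 9*4 - 17 = 19, d_5 = (406 - 19^2)/9 = 45/9 = 5, a_5 = floor((20 + 19)/5) = 7.
  m_6 = 5*7 - 19 = 16, d_6 = (406 - 16^2)/5 = 150/5 = 30, a_6 = floor((20 + 16)/30) = 1.
  m_7 = 30*1 - 16 = 14, d_7 = (406 - 14^2)/30 = 210/30 = 7, a_7 = floor((20 + 14)/7) = 4.
  m_8 = 7*4 - 14 = 14, d_8 = (406 - 14^2)/7 = 210/7 = 30, a_8 = floor((20 + 14)/30) = 1.
  m_9 = 30*1 - 14 = 16, d_9 = (406 - 16^2)/30 = 150/30 = 5, a_9 = floor((20 + 16)/5) = 7.
  m_10 = 5*7 - 16 = 19, d_10 = (406 - 19^2)/5 = 45/5 = 9, a_10 = floor((20 + 19)/9) = 4.
  m_11 = 9*4 - 19 = 17, d_11 = (406 - 17^2)/9 = 117/9 = 13, a_11 = floor((20 + 17)/13) = 2.
  m_12 = 13*2 - 17 = 9, d_12 = (406 - 9^2)/13 = 325/13 = 25, a_12 = floor((20 + 9)/25) = 1.
  m_13 = 25*1 - 9 = 16, d_13 = (406 - 16^2)/25 = 150/25 = 6, a_13 = floor((20 + 16)/6) = 6.
  m_14 = 6*6 - 16 = 20, d_14 = (406 - 20^2)/6 = 6/6 = 1, a_14 = floor((20 + 20)/1) = 40.
  m_15 = 1*40 - 20 = 20, d_15 = (406 - 20^2)/1 = 6/1 = 6: (m_15, d_15) = (m_1, d_1) = (20, 6), so from here the quotients repeat a_1, ..., a_14; the period length is 14.
So sqrt(406) = [20; (6, 1, 2, 4, 7, 1, 4, 1, 7, 4, 2, 1, 6, 40)] with period length k = 14.
k is even, so the fundamental solution of x^2 - 406y^2 = 1 is (p_{k-1}, q_{k-1}) = (p_13, q_13); compute convergents through index 13.
Convergents (p_i = a_i*p_{i-1} + p_{i-2}, q_i = a_i*q_{i-1} + q_{i-2} with p_{-2}=0, p_{-1}=1, q_{-2}=1, q_{-1}=0):
  i=0: a_0=20, p_0 = 20*1 + 0 = 20, q_0 = 20*0 + 1 = 1.
  i=1: a_1=6, p_1 = 6*20 + 1 = 121, q_1 = 6*1 + 0 = 6.
  i=2: a_2=1, p_2 = 1*121 + 20 = 141, q_2 = 1*6 + 1 = 7.
  i=3: a_3=2, p_3 = 2*141 + 121 = 403, q_3 = 2*7 + 6 = 20.
  i=4: a_4=4, p_4 = 4*403 + 141 = 1753, q_4 = 4*20 + 7 = 87.
  i=5: a_5=7, p_5 = 7*1753 + 403 = 12674, q_5 = 7*87 + 20 = 629.
  i=6: a_6=1, p_6 = 1*12674 + 1753 = 14427, q_6 = 1*629 + 87 = 716.
  i=7: a_7=4, p_7 = 4*14427 + 12674 = 70382, q_7 = 4*716 + 629 = 3493.
  i=8: a_8=1, p_8 = 1*70382 + 14427 = 84809, q_8 = 1*3493 + 716 = 4209.
  i=9: a_9=7, p_9 = 7*84809 + 70382 = 664045, q_9 = 7*4209 + 3493 = 32956.
  i=10: a_10=4, p_10 = 4*664045 + 84809 = 2740989, q_10 = 4*32956 + 4209 = 136033.
  i=11: a_11=2, p_11 = 2*2740989 + 664045 = 6146023, q_11 = 2*136033 + 32956 = 305022.
  i=12: a_12=1, p_12 = 1*6146023 + 2740989 = 8887012, q_12 = 1*305022 + 136033 = 441055.
  i=13: a_13=6, p_13 = 6*8887012 + 6146023 = 59468095, q_13 = 6*441055 + 305022 = 2951352.
Check: 59468095^2 - 406*2951352^2 = 3536454322929025 - 3536454322929024 = 1, so (x, y) = (59468095, 2951352) solves the equation, and by the theorem it is the least positive solution.

(x, y) = (59468095, 2951352)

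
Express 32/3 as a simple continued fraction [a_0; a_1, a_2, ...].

[10; 1, 2]

Run the Euclidean algorithm on 32 and 3; the successive quotients are the partial quotients a_0, a_1, ... (each step inverts the fractional part left over by the previous one):
  32 = 10*3 + 2, so a_0 = 10.
  3 = 1*2 + 1, so a_1 = 1.
  2 = 2*1 + 0, so a_2 = 2.
The remainder reaches 0 after 3 divisions, so the expansion has 3 partial quotients, read off in order.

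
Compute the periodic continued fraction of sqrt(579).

Write x_i = (sqrt(579) + m_i)/d_i with (m_0, d_0) = (0, 1). a_0 = floor(sqrt(579)) = 24, since 24^2 = 576 <= 579 < 625 = 25^2.
Iterate m_{i+1} = d_i*a_i - m_i, d_{i+1} = (579 - m_{i+1}^2)/d_i, a_{i+1} = floor((a_0 + m_{i+1})/d_{i+1}):
  m_1 = 1*24 - 0 = 24, d_1 = (579 - 24^2)/1 = 3/1 = 3, a_1 = floor((24 + 24)/3) = 16.
  m_2 = 3*16 - 24 = 24, d_2 = (579 - 24^2)/3 = 3/3 = 1, a_2 = floor((24 + 24)/1) = 48.
  m_3 = 1*48 - 24 = 24, d_3 = (579 - 24^2)/1 = 3/1 = 3: (m_3, d_3) = (m_1, d_1) = (24, 3), so from here the quotients repeat a_1, a_2; the period length is 2.
Hence the expansion of sqrt(579) is a_0 = 24 followed by the repeating block 16, 48 (period 2).

[24; (16, 48)]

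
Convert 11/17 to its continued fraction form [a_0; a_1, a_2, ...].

[0; 1, 1, 1, 5]

Run the Euclidean algorithm on 11 and 17; the successive quotients are the partial quotients a_0, a_1, ... (each step inverts the fractional part left over by the previous one):
  11 = 0*17 + 11, so a_0 = 0.
  17 = 1*11 + 6, so a_1 = 1.
  11 = 1*6 + 5, so a_2 = 1.
  6 = 1*5 + 1, so a_3 = 1.
  5 = 5*1 + 0, so a_4 = 5.
The remainder reaches 0 after 5 divisions, so the expansion has 5 partial quotients, read off in order.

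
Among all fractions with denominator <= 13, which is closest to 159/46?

Expand x = 159/46 as a continued fraction with the Euclidean algorithm:
  159 = 3*46 + 21, so a_0 = 3.
  46 = 2*21 + 4, so a_1 = 2.
  21 = 5*4 + 1, so a_2 = 5.
  4 = 4*1 + 0, so a_3 = 4.
so x = [3; 2, 5, 4].
Convergents (p_i = a_i*p_{i-1} + p_{i-2}, q_i = a_i*q_{i-1} + q_{i-2} with p_{-2}=0, p_{-1}=1, q_{-2}=1, q_{-1}=0), until the denominator exceeds 13:
  i=0: a_0=3, p_0 = 3*1 + 0 = 3, q_0 = 3*0 + 1 = 1.
  i=1: a_1=2, p_1 = 2*3 + 1 = 7, q_1 = 2*1 + 0 = 2.
  i=2: a_2=5, p_2 = 5*7 + 3 = 38, q_2 = 5*2 + 1 = 11.
  i=3: a_3=4, p_3 = 4*38 + 7 = 159, q_3 = 4*11 + 2 = 46.
q_3 = 46 > 13, so the last convergent with denominator <= 13 is p_2/q_2 = 38/11.
The closest fraction with denominator <= 13 is either p_2/q_2 or the intermediate fraction (k*p_2 + p_1)/(k*q_2 + q_1) with the largest k >= 1 whose denominator stays <= 13; these approach x as k grows, and every other convergent or intermediate fraction in range is farther away.
Largest k: floor((13 - q_1)/q_2) = floor((13 - 2)/11) = 1.
That gives (1*38 + 7)/(1*11 + 2) = 45/13.
Compare the errors: |x - 38/11| = |159*11 - 38*46|/(46*11) = 1/506, and |x - 45/13| = |159*13 - 45*46|/(46*13) = 3/598.
Cross-multiplying, 1*598 = 598 < 1518 = 3*506, so 1/506 is smaller: the convergent 38/11 is closer to x than 45/13.

38/11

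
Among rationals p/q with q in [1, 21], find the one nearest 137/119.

23/20

Expand x = 137/119 as a continued fraction with the Euclidean algorithm:
  137 = 1*119 + 18, so a_0 = 1.
  119 = 6*18 + 11, so a_1 = 6.
  18 = 1*11 + 7, so a_2 = 1.
  11 = 1*7 + 4, so a_3 = 1.
  7 = 1*4 + 3, so a_4 = 1.
  4 = 1*3 + 1, so a_5 = 1.
  3 = 3*1 + 0, so a_6 = 3.
so x = [1; 6, 1, 1, 1, 1, 3].
Convergents (p_i = a_i*p_{i-1} + p_{i-2}, q_i = a_i*q_{i-1} + q_{i-2} with p_{-2}=0, p_{-1}=1, q_{-2}=1, q_{-1}=0), until the denominator exceeds 21:
  i=0: a_0=1, p_0 = 1*1 + 0 = 1, q_0 = 1*0 + 1 = 1.
  i=1: a_1=6, p_1 = 6*1 + 1 = 7, q_1 = 6*1 + 0 = 6.
  i=2: a_2=1, p_2 = 1*7 + 1 = 8, q_2 = 1*6 + 1 = 7.
  i=3: a_3=1, p_3 = 1*8 + 7 = 15, q_3 = 1*7 + 6 = 13.
  i=4: a_4=1, p_4 = 1*15 + 8 = 23, q_4 = 1*13 + 7 = 20.
  i=5: a_5=1, p_5 = 1*23 + 15 = 38, q_5 = 1*20 + 13 = 33.
q_5 = 33 > 21, so the last convergent with denominator <= 21 is p_4/q_4 = 23/20.
The closest fraction with denominator <= 21 is either p_4/q_4 or the intermediate fraction (k*p_4 + p_3)/(k*q_4 + q_3) with the largest k >= 1 whose denominator stays <= 21; these approach x as k grows, and every other convergent or intermediate fraction in range is farther away.
Largest k: floor((21 - q_3)/q_4) = floor((21 - 13)/20) = 0.
Since k = 0, no intermediate fraction beyond p_4/q_4 has denominator <= 21, so the convergent 23/20 is the closest (its error is |137*20 - 23*119|/(119*20) = 3/2380).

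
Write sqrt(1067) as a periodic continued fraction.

[32; (1, 1, 1, 64)]

Write x_i = (sqrt(1067) + m_i)/d_i with (m_0, d_0) = (0, 1). a_0 = floor(sqrt(1067)) = 32, since 32^2 = 1024 <= 1067 < 1089 = 33^2.
Iterate m_{i+1} = d_i*a_i - m_i, d_{i+1} = (1067 - m_{i+1}^2)/d_i, a_{i+1} = floor((a_0 + m_{i+1})/d_{i+1}):
  m_1 = 1*32 - 0 = 32, d_1 = (1067 - 32^2)/1 = 43/1 = 43, a_1 = floor((32 + 32)/43) = 1.
  m_2 = 43*1 - 32 = 11, d_2 = (1067 - 11^2)/43 = 946/43 = 22, a_2 = floor((32 + 11)/22) = 1.
  m_3 = 22*1 - 11 = 11, d_3 = (1067 - 11^2)/22 = 946/22 = 43, a_3 = floor((32 + 11)/43) = 1.
  m_4 = 43*1 - 11 = 32, d_4 = (1067 - 32^2)/43 = 43/43 = 1, a_4 = floor((32 + 32)/1) = 64.
  m_5 = 1*64 - 32 = 32, d_5 = (1067 - 32^2)/1 = 43/1 = 43: (m_5, d_5) = (m_1, d_1) = (32, 43), so from here the quotients repeat a_1, ..., a_4; the period length is 4.
Hence the expansion of sqrt(1067) is a_0 = 32 followed by the repeating block 1, 1, 1, 64 (period 4).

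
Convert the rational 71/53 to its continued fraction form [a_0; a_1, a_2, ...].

[1; 2, 1, 17]

Run the Euclidean algorithm on 71 and 53; the successive quotients are the partial quotients a_0, a_1, ... (each step inverts the fractional part left over by the previous one):
  71 = 1*53 + 18, so a_0 = 1.
  53 = 2*18 + 17, so a_1 = 2.
  18 = 1*17 + 1, so a_2 = 1.
  17 = 17*1 + 0, so a_3 = 17.
The remainder reaches 0 after 4 divisions, so the expansion has 4 partial quotients, read off in order.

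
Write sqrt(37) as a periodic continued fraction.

[6; (12)]

Write x_i = (sqrt(37) + m_i)/d_i with (m_0, d_0) = (0, 1). a_0 = floor(sqrt(37)) = 6, since 6^2 = 36 <= 37 < 49 = 7^2.
Iterate m_{i+1} = d_i*a_i - m_i, d_{i+1} = (37 - m_{i+1}^2)/d_i, a_{i+1} = floor((a_0 + m_{i+1})/d_{i+1}):
  m_1 = 1*6 - 0 = 6, d_1 = (37 - 6^2)/1 = 1/1 = 1, a_1 = floor((6 + 6)/1) = 12.
  m_2 = 1*12 - 6 = 6, d_2 = (37 - 6^2)/1 = 1/1 = 1: (m_2, d_2) = (m_1, d_1) = (6, 1), so from here the quotient a_1 repeats; the period length is 1.
Hence the expansion of sqrt(37) is a_0 = 6 followed by the repeating block 12 (period 1).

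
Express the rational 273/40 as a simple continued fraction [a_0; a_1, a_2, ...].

Run the Euclidean algorithm on 273 and 40; the successive quotients are the partial quotients a_0, a_1, ... (each step inverts the fractional part left over by the previous one):
  273 = 6*40 + 33, so a_0 = 6.
  40 = 1*33 + 7, so a_1 = 1.
  33 = 4*7 + 5, so a_2 = 4.
  7 = 1*5 + 2, so a_3 = 1.
  5 = 2*2 + 1, so a_4 = 2.
  2 = 2*1 + 0, so a_5 = 2.
The remainder reaches 0 after 6 divisions, so the expansion has 6 partial quotients, read off in order.

[6; 1, 4, 1, 2, 2]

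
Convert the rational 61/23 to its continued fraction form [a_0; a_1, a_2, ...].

Run the Euclidean algorithm on 61 and 23; the successive quotients are the partial quotients a_0, a_1, ... (each step inverts the fractional part left over by the previous one):
  61 = 2*23 + 15, so a_0 = 2.
  23 = 1*15 + 8, so a_1 = 1.
  15 = 1*8 + 7, so a_2 = 1.
  8 = 1*7 + 1, so a_3 = 1.
  7 = 7*1 + 0, so a_4 = 7.
The remainder reaches 0 after 5 divisions, so the expansion has 5 partial quotients, read off in order.

[2; 1, 1, 1, 7]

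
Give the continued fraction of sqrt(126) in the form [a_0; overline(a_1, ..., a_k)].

[11; overline(4, 2, 4, 22)]

Write x_i = (sqrt(126) + m_i)/d_i with (m_0, d_0) = (0, 1). a_0 = floor(sqrt(126)) = 11, since 11^2 = 121 <= 126 < 144 = 12^2.
Iterate m_{i+1} = d_i*a_i - m_i, d_{i+1} = (126 - m_{i+1}^2)/d_i, a_{i+1} = floor((a_0 + m_{i+1})/d_{i+1}):
  m_1 = 1*11 - 0 = 11, d_1 = (126 - 11^2)/1 = 5/1 = 5, a_1 = floor((11 + 11)/5) = 4.
  m_2 = 5*4 - 11 = 9, d_2 = (126 - 9^2)/5 = 45/5 = 9, a_2 = floor((11 + 9)/9) = 2.
  m_3 = 9*2 - 9 = 9, d_3 = (126 - 9^2)/9 = 45/9 = 5, a_3 = floor((11 + 9)/5) = 4.
  m_4 = 5*4 - 9 = 11, d_4 = (126 - 11^2)/5 = 5/5 = 1, a_4 = floor((11 + 11)/1) = 22.
  m_5 = 1*22 - 11 = 11, d_5 = (126 - 11^2)/1 = 5/1 = 5: (m_5, d_5) = (m_1, d_1) = (11, 5), so from here the quotients repeat a_1, ..., a_4; the period length is 4.
Hence the expansion of sqrt(126) is a_0 = 11 followed by the repeating block 4, 2, 4, 22 (period 4).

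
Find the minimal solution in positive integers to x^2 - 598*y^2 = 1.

First expand sqrt(598) as a continued fraction. With x_i = (sqrt(598) + m_i)/d_i and (m_0, d_0) = (0, 1): a_0 = floor(sqrt(598)) = 24, since 24^2 = 576 <= 598 < 625 = 25^2.
Iterate m_{i+1} = d_i*a_i - m_i, d_{i+1} = (598 - m_{i+1}^2)/d_i, a_{i+1} = floor((a_0 + m_{i+1})/d_{i+1}):
  m_1 = 1*24 - 0 = 24, d_1 = (598 - 24^2)/1 = 22/1 = 22, a_1 = floor((24 + 24)/22) = 2.
  m_2 = 22*2 - 24 = 20, d_2 = (598 - 20^2)/22 = 198/22 = 9, a_2 = floor((24 + 20)/9) = 4.
  m_3 = 9*4 - 20 = 16, d_3 = (598 - 16^2)/9 = 342/9 = 38, a_3 = floor((24 + 16)/38) = 1.
  m_4 = 38*1 - 16 = 22, d_4 = (598 - 22^2)/38 = 114/38 = 3, a_4 = floor((24 + 22)/3) = 15.
  m_5 = 3*15 - 22 = 23, d_5 = (598 - 23^2)/3 = 69/3 = 23, a_5 = floor((24 + 23)/23) = 2.
  m_6 = 23*2 - 23 = 23, d_6 = (598 - 23^2)/23 = 69/23 = 3, a_6 = floor((24 + 23)/3) = 15.
  m_7 = 3*15 - 23 = 22, d_7 = (598 - 22^2)/3 = 114/3 = 38, a_7 = floor((24 + 22)/38) = 1.
  m_8 = 38*1 - 22 = 16, d_8 = (598 - 16^2)/38 = 342/38 = 9, a_8 = floor((24 + 16)/9) = 4.
  m_9 = 9*4 - 16 = 20, d_9 = (598 - 20^2)/9 = 198/9 = 22, a_9 = floor((24 + 20)/22) = 2.
  m_10 = 22*2 - 20 = 24, d_10 = (598 - 24^2)/22 = 22/22 = 1, a_10 = floor((24 + 24)/1) = 48.
  m_11 = 1*48 - 24 = 24, d_11 = (598 - 24^2)/1 = 22/1 = 22: (m_11, d_11) = (m_1, d_1) = (24, 22), so from here the quotients repeat a_1, ..., a_10; the period length is 10.
So sqrt(598) = [24; (2, 4, 1, 15, 2, 15, 1, 4, 2, 48)] with period length k = 10.
k is even, so the fundamental solution of x^2 - 598y^2 = 1 is (p_{k-1}, q_{k-1}) = (p_9, q_9); compute convergents through index 9.
Convergents (p_i = a_i*p_{i-1} + p_{i-2}, q_i = a_i*q_{i-1} + q_{i-2} with p_{-2}=0, p_{-1}=1, q_{-2}=1, q_{-1}=0):
  i=0: a_0=24, p_0 = 24*1 + 0 = 24, q_0 = 24*0 + 1 = 1.
  i=1: a_1=2, p_1 = 2*24 + 1 = 49, q_1 = 2*1 + 0 = 2.
  i=2: a_2=4, p_2 = 4*49 + 24 = 220, q_2 = 4*2 + 1 = 9.
  i=3: a_3=1, p_3 = 1*220 + 49 = 269, q_3 = 1*9 + 2 = 11.
  i=4: a_4=15, p_4 = 15*269 + 220 = 4255, q_4 = 15*11 + 9 = 174.
  i=5: a_5=2, p_5 = 2*4255 + 269 = 8779, q_5 = 2*174 + 11 = 359.
  i=6: a_6=15, p_6 = 15*8779 + 4255 = 135940, q_6 = 15*359 + 174 = 5559.
  i=7: a_7=1, p_7 = 1*135940 + 8779 = 144719, q_7 = 1*5559 + 359 = 5918.
  i=8: a_8=4, p_8 = 4*144719 + 135940 = 714816, q_8 = 4*5918 + 5559 = 29231.
  i=9: a_9=2, p_9 = 2*714816 + 144719 = 1574351, q_9 = 2*29231 + 5918 = 64380.
Check: 1574351^2 - 598*64380^2 = 2478581071201 - 2478581071200 = 1, so (x, y) = (1574351, 64380) solves the equation, and by the theorem it is the least positive solution.

(x, y) = (1574351, 64380)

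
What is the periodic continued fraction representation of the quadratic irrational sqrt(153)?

Write x_i = (sqrt(153) + m_i)/d_i with (m_0, d_0) = (0, 1). a_0 = floor(sqrt(153)) = 12, since 12^2 = 144 <= 153 < 169 = 13^2.
Iterate m_{i+1} = d_i*a_i - m_i, d_{i+1} = (153 - m_{i+1}^2)/d_i, a_{i+1} = floor((a_0 + m_{i+1})/d_{i+1}):
  m_1 = 1*12 - 0 = 12, d_1 = (153 - 12^2)/1 = 9/1 = 9, a_1 = floor((12 + 12)/9) = 2.
  m_2 = 9*2 - 12 = 6, d_2 = (153 - 6^2)/9 = 117/9 = 13, a_2 = floor((12 + 6)/13) = 1.
  m_3 = 13*1 - 6 = 7, d_3 = (153 - 7^2)/13 = 104/13 = 8, a_3 = floor((12 + 7)/8) = 2.
  m_4 = 8*2 - 7 = 9, d_4 = (153 - 9^2)/8 = 72/8 = 9, a_4 = floor((12 + 9)/9) = 2.
  m_5 = 9*2 - 9 = 9, d_5 = (153 - 9^2)/9 = 72/9 = 8, a_5 = floor((12 + 9)/8) = 2.
  m_6 = 8*2 - 9 = 7, d_6 = (153 - 7^2)/8 = 104/8 = 13, a_6 = floor((12 + 7)/13) = 1.
  m_7 = 13*1 - 7 = 6, d_7 = (153 - 6^2)/13 = 117/13 = 9, a_7 = floor((12 + 6)/9) = 2.
  m_8 = 9*2 - 6 = 12, d_8 = (153 - 12^2)/9 = 9/9 = 1, a_8 = floor((12 + 12)/1) = 24.
  m_9 = 1*24 - 12 = 12, d_9 = (153 - 12^2)/1 = 9/1 = 9: (m_9, d_9) = (m_1, d_1) = (12, 9), so from here the quotients repeat a_1, ..., a_8; the period length is 8.
Hence the expansion of sqrt(153) is a_0 = 12 followed by the repeating block 2, 1, 2, 2, 2, 1, 2, 24 (period 8).

[12; (2, 1, 2, 2, 2, 1, 2, 24)]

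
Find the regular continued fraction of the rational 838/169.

Run the Euclidean algorithm on 838 and 169; the successive quotients are the partial quotients a_0, a_1, ... (each step inverts the fractional part left over by the previous one):
  838 = 4*169 + 162, so a_0 = 4.
  169 = 1*162 + 7, so a_1 = 1.
  162 = 23*7 + 1, so a_2 = 23.
  7 = 7*1 + 0, so a_3 = 7.
The remainder reaches 0 after 4 divisions, so the expansion has 4 partial quotients, read off in order.

[4; 1, 23, 7]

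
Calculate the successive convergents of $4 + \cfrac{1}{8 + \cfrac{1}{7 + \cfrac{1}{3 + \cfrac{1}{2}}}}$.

4/1, 33/8, 235/57, 738/179, 1711/415

Using the convergent recurrence p_i = a_i*p_{i-1} + p_{i-2}, q_i = a_i*q_{i-1} + q_{i-2} with p_{-2}=0, p_{-1}=1, q_{-2}=1, q_{-1}=0:
  i=0: a_0=4, p_0 = 4*1 + 0 = 4, q_0 = 4*0 + 1 = 1.
  i=1: a_1=8, p_1 = 8*4 + 1 = 33, q_1 = 8*1 + 0 = 8.
  i=2: a_2=7, p_2 = 7*33 + 4 = 235, q_2 = 7*8 + 1 = 57.
  i=3: a_3=3, p_3 = 3*235 + 33 = 738, q_3 = 3*57 + 8 = 179.
  i=4: a_4=2, p_4 = 2*738 + 235 = 1711, q_4 = 2*179 + 57 = 415.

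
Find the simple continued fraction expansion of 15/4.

Run the Euclidean algorithm on 15 and 4; the successive quotients are the partial quotients a_0, a_1, ... (each step inverts the fractional part left over by the previous one):
  15 = 3*4 + 3, so a_0 = 3.
  4 = 1*3 + 1, so a_1 = 1.
  3 = 3*1 + 0, so a_2 = 3.
The remainder reaches 0 after 3 divisions, so the expansion has 3 partial quotients, read off in order.

[3; 1, 3]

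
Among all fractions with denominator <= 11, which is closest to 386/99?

Expand x = 386/99 as a continued fraction with the Euclidean algorithm:
  386 = 3*99 + 89, so a_0 = 3.
  99 = 1*89 + 10, so a_1 = 1.
  89 = 8*10 + 9, so a_2 = 8.
  10 = 1*9 + 1, so a_3 = 1.
  9 = 9*1 + 0, so a_4 = 9.
so x = [3; 1, 8, 1, 9].
Convergents (p_i = a_i*p_{i-1} + p_{i-2}, q_i = a_i*q_{i-1} + q_{i-2} with p_{-2}=0, p_{-1}=1, q_{-2}=1, q_{-1}=0), until the denominator exceeds 11:
  i=0: a_0=3, p_0 = 3*1 + 0 = 3, q_0 = 3*0 + 1 = 1.
  i=1: a_1=1, p_1 = 1*3 + 1 = 4, q_1 = 1*1 + 0 = 1.
  i=2: a_2=8, p_2 = 8*4 + 3 = 35, q_2 = 8*1 + 1 = 9.
  i=3: a_3=1, p_3 = 1*35 + 4 = 39, q_3 = 1*9 + 1 = 10.
  i=4: a_4=9, p_4 = 9*39 + 35 = 386, q_4 = 9*10 + 9 = 99.
q_4 = 99 > 11, so the last convergent with denominator <= 11 is p_3/q_3 = 39/10.
The closest fraction with denominator <= 11 is either p_3/q_3 or the intermediate fraction (k*p_3 + p_2)/(k*q_3 + q_2) with the largest k >= 1 whose denominator stays <= 11; these approach x as k grows, and every other convergent or intermediate fraction in range is farther away.
Largest k: floor((11 - q_2)/q_3) = floor((11 - 9)/10) = 0.
Since k = 0, no intermediate fraction beyond p_3/q_3 has denominator <= 11, so the convergent 39/10 is the closest (its error is |386*10 - 39*99|/(99*10) = 1/990).

39/10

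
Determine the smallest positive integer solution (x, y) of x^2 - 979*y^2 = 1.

First expand sqrt(979) as a continued fraction. With x_i = (sqrt(979) + m_i)/d_i and (m_0, d_0) = (0, 1): a_0 = floor(sqrt(979)) = 31, since 31^2 = 961 <= 979 < 1024 = 32^2.
Iterate m_{i+1} = d_i*a_i - m_i, d_{i+1} = (979 - m_{i+1}^2)/d_i, a_{i+1} = floor((a_0 + m_{i+1})/d_{i+1}):
  m_1 = 1*31 - 0 = 31, d_1 = (979 - 31^2)/1 = 18/1 = 18, a_1 = floor((31 + 31)/18) = 3.
  m_2 = 18*3 - 31 = 23, d_2 = (979 - 23^2)/18 = 450/18 = 25, a_2 = floor((31 + 23)/25) = 2.
  m_3 = 25*2 - 23 = 27, d_3 = (979 - 27^2)/25 = 250/25 = 10, a_3 = floor((31 + 27)/10) = 5.
  m_4 = 10*5 - 27 = 23, d_4 = (979 - 23^2)/10 = 450/10 = 45, a_4 = floor((31 + 23)/45) = 1.
  m_5 = 45*1 - 23 = 22, d_5 = (979 - 22^2)/45 = 495/45 = 11, a_5 = floor((31 + 22)/11) = 4.
  m_6 = 11*4 - 22 = 22, d_6 = (979 - 22^2)/11 = 495/11 = 45, a_6 = floor((31 + 22)/45) = 1.
  m_7 = 45*1 - 22 = 23, d_7 = (979 - 23^2)/45 = 450/45 = 10, a_7 = floor((31 + 23)/10) = 5.
  m_8 = 10*5 - 23 = 27, d_8 = (979 - 27^2)/10 = 250/10 = 25, a_8 = floor((31 + 27)/25) = 2.
  m_9 = 25*2 - 27 = 23, d_9 = (979 - 23^2)/25 = 450/25 = 18, a_9 = floor((31 + 23)/18) = 3.
  m_10 = 18*3 - 23 = 31, d_10 = (979 - 31^2)/18 = 18/18 = 1, a_10 = floor((31 + 31)/1) = 62.
  m_11 = 1*62 - 31 = 31, d_11 = (979 - 31^2)/1 = 18/1 = 18: (m_11, d_11) = (m_1, d_1) = (31, 18), so from here the quotients repeat a_1, ..., a_10; the period length is 10.
So sqrt(979) = [31; (3, 2, 5, 1, 4, 1, 5, 2, 3, 62)] with period length k = 10.
k is even, so the fundamental solution of x^2 - 979y^2 = 1 is (p_{k-1}, q_{k-1}) = (p_9, q_9); compute convergents through index 9.
Convergents (p_i = a_i*p_{i-1} + p_{i-2}, q_i = a_i*q_{i-1} + q_{i-2} with p_{-2}=0, p_{-1}=1, q_{-2}=1, q_{-1}=0):
  i=0: a_0=31, p_0 = 31*1 + 0 = 31, q_0 = 31*0 + 1 = 1.
  i=1: a_1=3, p_1 = 3*31 + 1 = 94, q_1 = 3*1 + 0 = 3.
  i=2: a_2=2, p_2 = 2*94 + 31 = 219, q_2 = 2*3 + 1 = 7.
  i=3: a_3=5, p_3 = 5*219 + 94 = 1189, q_3 = 5*7 + 3 = 38.
  i=4: a_4=1, p_4 = 1*1189 + 219 = 1408, q_4 = 1*38 + 7 = 45.
  i=5: a_5=4, p_5 = 4*1408 + 1189 = 6821, q_5 = 4*45 + 38 = 218.
  i=6: a_6=1, p_6 = 1*6821 + 1408 = 8229, q_6 = 1*218 + 45 = 263.
  i=7: a_7=5, p_7 = 5*8229 + 6821 = 47966, q_7 = 5*263 + 218 = 1533.
  i=8: a_8=2, p_8 = 2*47966 + 8229 = 104161, q_8 = 2*1533 + 263 = 3329.
  i=9: a_9=3, p_9 = 3*104161 + 47966 = 360449, q_9 = 3*3329 + 1533 = 11520.
Check: 360449^2 - 979*11520^2 = 129923481601 - 129923481600 = 1, so (x, y) = (360449, 11520) solves the equation, and by the theorem it is the least positive solution.

(x, y) = (360449, 11520)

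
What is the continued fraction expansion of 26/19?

[1; 2, 1, 2, 2]

Run the Euclidean algorithm on 26 and 19; the successive quotients are the partial quotients a_0, a_1, ... (each step inverts the fractional part left over by the previous one):
  26 = 1*19 + 7, so a_0 = 1.
  19 = 2*7 + 5, so a_1 = 2.
  7 = 1*5 + 2, so a_2 = 1.
  5 = 2*2 + 1, so a_3 = 2.
  2 = 2*1 + 0, so a_4 = 2.
The remainder reaches 0 after 5 divisions, so the expansion has 5 partial quotients, read off in order.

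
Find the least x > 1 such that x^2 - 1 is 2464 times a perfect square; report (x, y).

First expand sqrt(2464) as a continued fraction. With x_i = (sqrt(2464) + m_i)/d_i and (m_0, d_0) = (0, 1): a_0 = floor(sqrt(2464)) = 49, since 49^2 = 2401 <= 2464 < 2500 = 50^2.
Iterate m_{i+1} = d_i*a_i - m_i, d_{i+1} = (2464 - m_{i+1}^2)/d_i, a_{i+1} = floor((a_0 + m_{i+1})/d_{i+1}):
  m_1 = 1*49 - 0 = 49, d_1 = (2464 - 49^2)/1 = 63/1 = 63, a_1 = floor((49 + 49)/63) = 1.
  m_2 = 63*1 - 49 = 14, d_2 = (2464 - 14^2)/63 = 2268/63 = 36, a_2 = floor((49 + 14)/36) = 1.
  m_3 = 36*1 - 14 = 22, d_3 = (2464 - 22^2)/36 = 1980/36 = 55, a_3 = floor((49 + 22)/55) = 1.
  m_4 = 55*1 - 22 = 33, d_4 = (2464 - 33^2)/55 = 1375/55 = 25, a_4 = floor((49 + 33)/25) = 3.
  m_5 = 25*3 - 33 = 42, d_5 = (2464 - 42^2)/25 = 700/25 = 28, a_5 = floor((49 + 42)/28) = 3.
  m_6 = 28*3 - 42 = 42, d_6 = (2464 - 42^2)/28 = 700/28 = 25, a_6 = floor((49 + 42)/25) = 3.
  m_7 = 25*3 - 42 = 33, d_7 = (2464 - 33^2)/25 = 1375/25 = 55, a_7 = floor((49 + 33)/55) = 1.
  m_8 = 55*1 - 33 = 22, d_8 = (2464 - 22^2)/55 = 1980/55 = 36, a_8 = floor((49 + 22)/36) = 1.
  m_9 = 36*1 - 22 = 14, d_9 = (2464 - 14^2)/36 = 2268/36 = 63, a_9 = floor((49 + 14)/63) = 1.
  m_10 = 63*1 - 14 = 49, d_10 = (2464 - 49^2)/63 = 63/63 = 1, a_10 = floor((49 + 49)/1) = 98.
  m_11 = 1*98 - 49 = 49, d_11 = (2464 - 49^2)/1 = 63/1 = 63: (m_11, d_11) = (m_1, d_1) = (49, 63), so from here the quotients repeat a_1, ..., a_10; the period length is 10.
So sqrt(2464) = [49; (1, 1, 1, 3, 3, 3, 1, 1, 1, 98)] with period length k = 10.
k is even, so the fundamental solution of x^2 - 2464y^2 = 1 is (p_{k-1}, q_{k-1}) = (p_9, q_9); compute convergents through index 9.
Convergents (p_i = a_i*p_{i-1} + p_{i-2}, q_i = a_i*q_{i-1} + q_{i-2} with p_{-2}=0, p_{-1}=1, q_{-2}=1, q_{-1}=0):
  i=0: a_0=49, p_0 = 49*1 + 0 = 49, q_0 = 49*0 + 1 = 1.
  i=1: a_1=1, p_1 = 1*49 + 1 = 50, q_1 = 1*1 + 0 = 1.
  i=2: a_2=1, p_2 = 1*50 + 49 = 99, q_2 = 1*1 + 1 = 2.
  i=3: a_3=1, p_3 = 1*99 + 50 = 149, q_3 = 1*2 + 1 = 3.
  i=4: a_4=3, p_4 = 3*149 + 99 = 546, q_4 = 3*3 + 2 = 11.
  i=5: a_5=3, p_5 = 3*546 + 149 = 1787, q_5 = 3*11 + 3 = 36.
  i=6: a_6=3, p_6 = 3*1787 + 546 = 5907, q_6 = 3*36 + 11 = 119.
  i=7: a_7=1, p_7 = 1*5907 + 1787 = 7694, q_7 = 1*119 + 36 = 155.
  i=8: a_8=1, p_8 = 1*7694 + 5907 = 13601, q_8 = 1*155 + 119 = 274.
  i=9: a_9=1, p_9 = 1*13601 + 7694 = 21295, q_9 = 1*274 + 155 = 429.
Check: 21295^2 - 2464*429^2 = 453477025 - 453477024 = 1, so (x, y) = (21295, 429) solves the equation, and by the theorem it is the least positive solution.

(x, y) = (21295, 429)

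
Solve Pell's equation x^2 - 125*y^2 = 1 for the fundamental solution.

(x, y) = (930249, 83204)

First expand sqrt(125) as a continued fraction. With x_i = (sqrt(125) + m_i)/d_i and (m_0, d_0) = (0, 1): a_0 = floor(sqrt(125)) = 11, since 11^2 = 121 <= 125 < 144 = 12^2.
Iterate m_{i+1} = d_i*a_i - m_i, d_{i+1} = (125 - m_{i+1}^2)/d_i, a_{i+1} = floor((a_0 + m_{i+1})/d_{i+1}):
  m_1 = 1*11 - 0 = 11, d_1 = (125 - 11^2)/1 = 4/1 = 4, a_1 = floor((11 + 11)/4) = 5.
  m_2 = 4*5 - 11 = 9, d_2 = (125 - 9^2)/4 = 44/4 = 11, a_2 = floor((11 + 9)/11) = 1.
  m_3 = 11*1 - 9 = 2, d_3 = (125 - 2^2)/11 = 121/11 = 11, a_3 = floor((11 + 2)/11) = 1.
  m_4 = 11*1 - 2 = 9, d_4 = (125 - 9^2)/11 = 44/11 = 4, a_4 = floor((11 + 9)/4) = 5.
  m_5 = 4*5 - 9 = 11, d_5 = (125 - 11^2)/4 = 4/4 = 1, a_5 = floor((11 + 11)/1) = 22.
  m_6 = 1*22 - 11 = 11, d_6 = (125 - 11^2)/1 = 4/1 = 4: (m_6, d_6) = (m_1, d_1) = (11, 4), so from here the quotients repeat a_1, ..., a_5; the period length is 5.
So sqrt(125) = [11; (5, 1, 1, 5, 22)] with period length k = 5.
k is odd, so (p_{k-1}, q_{k-1}) only solves x^2 - 125y^2 = -1 and the fundamental solution of x^2 - 125y^2 = 1 is (p_{2k-1}, q_{2k-1}) = (p_9, q_9); compute convergents through index 9, running through the period twice.
Convergents (p_i = a_i*p_{i-1} + p_{i-2}, q_i = a_i*q_{i-1} + q_{i-2} with p_{-2}=0, p_{-1}=1, q_{-2}=1, q_{-1}=0):
  i=0: a_0=11, p_0 = 11*1 + 0 = 11, q_0 = 11*0 + 1 = 1.
  i=1: a_1=5, p_1 = 5*11 + 1 = 56, q_1 = 5*1 + 0 = 5.
  i=2: a_2=1, p_2 = 1*56 + 11 = 67, q_2 = 1*5 + 1 = 6.
  i=3: a_3=1, p_3 = 1*67 + 56 = 123, q_3 = 1*6 + 5 = 11.
  i=4: a_4=5, p_4 = 5*123 + 67 = 682, q_4 = 5*11 + 6 = 61.
  i=5: a_5=22, p_5 = 22*682 + 123 = 15127, q_5 = 22*61 + 11 = 1353.
  i=6: a_6=5, p_6 = 5*15127 + 682 = 76317, q_6 = 5*1353 + 61 = 6826.
  i=7: a_7=1, p_7 = 1*76317 + 15127 = 91444, q_7 = 1*6826 + 1353 = 8179.
  i=8: a_8=1, p_8 = 1*91444 + 76317 = 167761, q_8 = 1*8179 + 6826 = 15005.
  i=9: a_9=5, p_9 = 5*167761 + 91444 = 930249, q_9 = 5*15005 + 8179 = 83204.
Indeed p_4^2 - 125*q_4^2 = 465124 - 465125 = -1, not +1.
Check: 930249^2 - 125*83204^2 = 865363202001 - 865363202000 = 1, so (x, y) = (930249, 83204) solves the equation, and by the theorem it is the least positive solution.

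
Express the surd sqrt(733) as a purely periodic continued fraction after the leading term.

Write x_i = (sqrt(733) + m_i)/d_i with (m_0, d_0) = (0, 1). a_0 = floor(sqrt(733)) = 27, since 27^2 = 729 <= 733 < 784 = 28^2.
Iterate m_{i+1} = d_i*a_i - m_i, d_{i+1} = (733 - m_{i+1}^2)/d_i, a_{i+1} = floor((a_0 + m_{i+1})/d_{i+1}):
  m_1 = 1*27 - 0 = 27, d_1 = (733 - 27^2)/1 = 4/1 = 4, a_1 = floor((27 + 27)/4) = 13.
  m_2 = 4*13 - 27 = 25, d_2 = (733 - 25^2)/4 = 108/4 = 27, a_2 = floor((27 + 25)/27) = 1.
  m_3 = 27*1 - 25 = 2, d_3 = (733 - 2^2)/27 = 729/27 = 27, a_3 = floor((27 + 2)/27) = 1.
  m_4 = 27*1 - 2 = 25, d_4 = (733 - 25^2)/27 = 108/27 = 4, a_4 = floor((27 + 25)/4) = 13.
  m_5 = 4*13 - 25 = 27, d_5 = (733 - 27^2)/4 = 4/4 = 1, a_5 = floor((27 + 27)/1) = 54.
  m_6 = 1*54 - 27 = 27, d_6 = (733 - 27^2)/1 = 4/1 = 4: (m_6, d_6) = (m_1, d_1) = (27, 4), so from here the quotients repeat a_1, ..., a_5; the period length is 5.
Hence the expansion of sqrt(733) is a_0 = 27 followed by the repeating block 13, 1, 1, 13, 54 (period 5).

[27; (13, 1, 1, 13, 54)]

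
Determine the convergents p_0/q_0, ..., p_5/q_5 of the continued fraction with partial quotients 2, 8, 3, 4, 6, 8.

2/1, 17/8, 53/25, 229/108, 1427/673, 11645/5492

Using the convergent recurrence p_i = a_i*p_{i-1} + p_{i-2}, q_i = a_i*q_{i-1} + q_{i-2} with p_{-2}=0, p_{-1}=1, q_{-2}=1, q_{-1}=0:
  i=0: a_0=2, p_0 = 2*1 + 0 = 2, q_0 = 2*0 + 1 = 1.
  i=1: a_1=8, p_1 = 8*2 + 1 = 17, q_1 = 8*1 + 0 = 8.
  i=2: a_2=3, p_2 = 3*17 + 2 = 53, q_2 = 3*8 + 1 = 25.
  i=3: a_3=4, p_3 = 4*53 + 17 = 229, q_3 = 4*25 + 8 = 108.
  i=4: a_4=6, p_4 = 6*229 + 53 = 1427, q_4 = 6*108 + 25 = 673.
  i=5: a_5=8, p_5 = 8*1427 + 229 = 11645, q_5 = 8*673 + 108 = 5492.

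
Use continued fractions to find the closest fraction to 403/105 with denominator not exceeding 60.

Expand x = 403/105 as a continued fraction with the Euclidean algorithm:
  403 = 3*105 + 88, so a_0 = 3.
  105 = 1*88 + 17, so a_1 = 1.
  88 = 5*17 + 3, so a_2 = 5.
  17 = 5*3 + 2, so a_3 = 5.
  3 = 1*2 + 1, so a_4 = 1.
  2 = 2*1 + 0, so a_5 = 2.
so x = [3; 1, 5, 5, 1, 2].
Convergents (p_i = a_i*p_{i-1} + p_{i-2}, q_i = a_i*q_{i-1} + q_{i-2} with p_{-2}=0, p_{-1}=1, q_{-2}=1, q_{-1}=0), until the denominator exceeds 60:
  i=0: a_0=3, p_0 = 3*1 + 0 = 3, q_0 = 3*0 + 1 = 1.
  i=1: a_1=1, p_1 = 1*3 + 1 = 4, q_1 = 1*1 + 0 = 1.
  i=2: a_2=5, p_2 = 5*4 + 3 = 23, q_2 = 5*1 + 1 = 6.
  i=3: a_3=5, p_3 = 5*23 + 4 = 119, q_3 = 5*6 + 1 = 31.
  i=4: a_4=1, p_4 = 1*119 + 23 = 142, q_4 = 1*31 + 6 = 37.
  i=5: a_5=2, p_5 = 2*142 + 119 = 403, q_5 = 2*37 + 31 = 105.
q_5 = 105 > 60, so the last convergent with denominator <= 60 is p_4/q_4 = 142/37.
The closest fraction with denominator <= 60 is either p_4/q_4 or the intermediate fraction (k*p_4 + p_3)/(k*q_4 + q_3) with the largest k >= 1 whose denominator stays <= 60; these approach x as k grows, and every other convergent or intermediate fraction in range is farther away.
Largest k: floor((60 - q_3)/q_4) = floor((60 - 31)/37) = 0.
Since k = 0, no intermediate fraction beyond p_4/q_4 has denominator <= 60, so the convergent 142/37 is the closest (its error is |403*37 - 142*105|/(105*37) = 1/3885).

142/37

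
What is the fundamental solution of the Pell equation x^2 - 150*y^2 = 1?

First expand sqrt(150) as a continued fraction. With x_i = (sqrt(150) + m_i)/d_i and (m_0, d_0) = (0, 1): a_0 = floor(sqrt(150)) = 12, since 12^2 = 144 <= 150 < 169 = 13^2.
Iterate m_{i+1} = d_i*a_i - m_i, d_{i+1} = (150 - m_{i+1}^2)/d_i, a_{i+1} = floor((a_0 + m_{i+1})/d_{i+1}):
  m_1 = 1*12 - 0 = 12, d_1 = (150 - 12^2)/1 = 6/1 = 6, a_1 = floor((12 + 12)/6) = 4.
  m_2 = 6*4 - 12 = 12, d_2 = (150 - 12^2)/6 = 6/6 = 1, a_2 = floor((12 + 12)/1) = 24.
  m_3 = 1*24 - 12 = 12, d_3 = (150 - 12^2)/1 = 6/1 = 6: (m_3, d_3) = (m_1, d_1) = (12, 6), so from here the quotients repeat a_1, a_2; the period length is 2.
So sqrt(150) = [12; (4, 24)] with period length k = 2.
k is even, so the fundamental solution of x^2 - 150y^2 = 1 is (p_{k-1}, q_{k-1}) = (p_1, q_1); compute convergents through index 1.
Convergents (p_i = a_i*p_{i-1} + p_{i-2}, q_i = a_i*q_{i-1} + q_{i-2} with p_{-2}=0, p_{-1}=1, q_{-2}=1, q_{-1}=0):
  i=0: a_0=12, p_0 = 12*1 + 0 = 12, q_0 = 12*0 + 1 = 1.
  i=1: a_1=4, p_1 = 4*12 + 1 = 49, q_1 = 4*1 + 0 = 4.
Check: 49^2 - 150*4^2 = 2401 - 2400 = 1, so (x, y) = (49, 4) solves the equation, and by the theorem it is the least positive solution.

(x, y) = (49, 4)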